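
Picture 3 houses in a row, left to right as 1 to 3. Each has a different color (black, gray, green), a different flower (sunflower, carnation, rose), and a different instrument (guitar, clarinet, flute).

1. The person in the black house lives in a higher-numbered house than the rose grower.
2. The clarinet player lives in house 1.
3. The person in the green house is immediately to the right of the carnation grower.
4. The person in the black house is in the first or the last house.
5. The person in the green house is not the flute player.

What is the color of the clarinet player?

gray

Clue 2: the clarinet player is in house 1.
From clue 4, the person in the black house must be in house 3.
That leaves gray as the color for house 1.
House 2 color: only green fits.
So house 3 gets sunflower for flower.
Clue 3: the carnation grower is in house 1.
From clue 5, the flute player must be in house 3.
The only flower still possible for house 2 is rose.
House 2's instrument must be guitar (nothing else left).
So: house 1 = gray/carnation/clarinet, house 2 = green/rose/guitar, house 3 = black/sunflower/flute.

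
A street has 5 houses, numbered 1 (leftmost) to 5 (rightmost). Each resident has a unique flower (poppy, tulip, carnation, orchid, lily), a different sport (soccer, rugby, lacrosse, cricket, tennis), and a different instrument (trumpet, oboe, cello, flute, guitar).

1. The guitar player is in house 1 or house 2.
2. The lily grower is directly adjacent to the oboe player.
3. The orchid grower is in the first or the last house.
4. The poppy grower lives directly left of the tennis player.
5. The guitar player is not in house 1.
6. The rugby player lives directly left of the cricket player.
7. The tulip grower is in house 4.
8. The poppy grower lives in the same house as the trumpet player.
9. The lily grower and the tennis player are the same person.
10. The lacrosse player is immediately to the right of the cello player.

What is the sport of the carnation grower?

From clue 5, the guitar player must be in house 2.
By clue 7, the tulip grower is in house 4.
So house 5 gets flute for instrument.
Clue 4: the poppy grower is in house 1.
From clue 4, the tennis player must be in house 2.
Clue 8: the trumpet player is in house 1.
By clue 9, the lily grower is in house 2.
House 3 flower: only carnation fits.
That leaves orchid as the flower for house 5.
By clue 2, the oboe player is in house 3.
That leaves soccer as the sport for house 1.
House 3's sport must be rugby (nothing else left).
So house 4 gets cello for instrument.
From clue 6, the cricket player must be in house 4.
From clue 10, the lacrosse player must be in house 5.
So: house 1 = poppy/soccer/trumpet, house 2 = lily/tennis/guitar, house 3 = carnation/rugby/oboe, house 4 = tulip/cricket/cello, house 5 = orchid/lacrosse/flute.

rugby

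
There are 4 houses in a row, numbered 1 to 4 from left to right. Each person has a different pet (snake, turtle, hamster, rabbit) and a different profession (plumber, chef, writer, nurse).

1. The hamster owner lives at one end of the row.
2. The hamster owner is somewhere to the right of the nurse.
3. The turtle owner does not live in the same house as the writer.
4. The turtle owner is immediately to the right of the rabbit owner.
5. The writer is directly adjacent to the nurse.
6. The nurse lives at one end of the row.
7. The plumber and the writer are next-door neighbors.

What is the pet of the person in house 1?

snake

The hamster owner is in house 4 (clue 2).
Clue 6 places the nurse in house 1.
From clue 5, the writer must be in house 2.
From clue 7, the plumber must be in house 3.
The only profession still possible for house 4 is chef.
By clue 3, the turtle owner is in house 3.
Clue 4: the rabbit owner is in house 2.
House 1 pet: only snake fits.
So: house 1 = snake/nurse, house 2 = rabbit/writer, house 3 = turtle/plumber, house 4 = hamster/chef.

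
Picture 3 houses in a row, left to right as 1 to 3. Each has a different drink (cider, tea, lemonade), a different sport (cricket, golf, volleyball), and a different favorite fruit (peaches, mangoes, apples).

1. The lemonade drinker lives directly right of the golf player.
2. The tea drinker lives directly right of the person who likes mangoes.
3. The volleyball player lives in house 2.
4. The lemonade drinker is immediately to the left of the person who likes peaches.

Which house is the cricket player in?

3

Clue 3 places the volleyball player in house 2.
From clue 4, the lemonade drinker must be in house 2.
Clue 4 places the person who likes peaches in house 3.
House 1's drink must be cider (nothing else left).
House 3's drink must be tea (nothing else left).
House 3's sport must be cricket (nothing else left).
Clue 2 places the person who likes mangoes in house 2.
That leaves golf as the sport for house 1.
House 1 favorite fruit: only apples fits.
So: house 1 = cider/golf/apples, house 2 = lemonade/volleyball/mangoes, house 3 = tea/cricket/peaches.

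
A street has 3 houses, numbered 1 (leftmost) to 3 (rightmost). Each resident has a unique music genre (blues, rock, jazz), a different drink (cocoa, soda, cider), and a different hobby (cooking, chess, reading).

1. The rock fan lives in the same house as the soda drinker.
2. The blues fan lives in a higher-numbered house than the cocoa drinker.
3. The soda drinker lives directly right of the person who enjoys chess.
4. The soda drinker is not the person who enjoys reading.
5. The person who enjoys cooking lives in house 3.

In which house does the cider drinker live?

Clue 5 places the person who enjoys cooking in house 3.
The only music genre still possible for house 1 is jazz.
The blues fan is narrowed to house 2 or 3; consider each.
Placing it in house 3 leads to a contradiction, so it's in house 2.
Clue 2: the cocoa drinker is in house 1.
House 3 music genre: only rock fits.
Clue 1: the soda drinker is in house 3.
From clue 3, the person who enjoys chess must be in house 2.
The only drink still possible for house 2 is cider.
House 1 hobby: only reading fits.
So: house 1 = jazz/cocoa/reading, house 2 = blues/cider/chess, house 3 = rock/soda/cooking.

2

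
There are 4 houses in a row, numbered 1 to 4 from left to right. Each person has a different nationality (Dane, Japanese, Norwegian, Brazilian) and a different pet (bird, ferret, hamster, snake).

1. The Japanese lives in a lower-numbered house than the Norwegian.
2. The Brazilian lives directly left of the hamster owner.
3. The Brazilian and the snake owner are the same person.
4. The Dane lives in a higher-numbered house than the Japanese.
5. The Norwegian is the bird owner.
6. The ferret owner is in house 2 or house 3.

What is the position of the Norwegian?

House 1 pet: only snake fits.
The Brazilian is in house 1 (clue 3).
From clue 2, the hamster owner must be in house 2.
House 2's nationality must be Japanese (nothing else left).
So house 4 gets bird for pet.
The Norwegian is in house 4 (clue 5).
That leaves Dane as the nationality for house 3.
House 3 pet: only ferret fits.
So: house 1 = Brazilian/snake, house 2 = Japanese/hamster, house 3 = Dane/ferret, house 4 = Norwegian/bird.

4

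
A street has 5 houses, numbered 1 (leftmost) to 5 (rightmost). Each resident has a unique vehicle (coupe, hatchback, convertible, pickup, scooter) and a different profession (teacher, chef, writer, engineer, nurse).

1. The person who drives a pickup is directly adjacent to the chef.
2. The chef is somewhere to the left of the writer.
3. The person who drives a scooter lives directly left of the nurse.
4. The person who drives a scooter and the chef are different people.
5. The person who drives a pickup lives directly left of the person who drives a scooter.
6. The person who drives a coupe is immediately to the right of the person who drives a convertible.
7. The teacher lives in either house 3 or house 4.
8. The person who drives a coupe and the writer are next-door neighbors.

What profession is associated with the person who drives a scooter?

teacher

The teacher is narrowed to house 3 or 4; consider each.
Placing it in house 3 leads to a contradiction, so it's in house 4.
The only vehicle still possible for house 5 is hatchback.
Clue 1 places the chef in house 2.
From clue 4, the person who drives a scooter must be in house 4.
The person who drives a pickup is in house 3 (clue 5).
The only vehicle still possible for house 1 is convertible.
So house 2 gets coupe for vehicle.
House 1's profession must be engineer (nothing else left).
From clue 3, the nurse must be in house 5.
By clue 8, the writer is in house 3.
So: house 1 = convertible/engineer, house 2 = coupe/chef, house 3 = pickup/writer, house 4 = scooter/teacher, house 5 = hatchback/nurse.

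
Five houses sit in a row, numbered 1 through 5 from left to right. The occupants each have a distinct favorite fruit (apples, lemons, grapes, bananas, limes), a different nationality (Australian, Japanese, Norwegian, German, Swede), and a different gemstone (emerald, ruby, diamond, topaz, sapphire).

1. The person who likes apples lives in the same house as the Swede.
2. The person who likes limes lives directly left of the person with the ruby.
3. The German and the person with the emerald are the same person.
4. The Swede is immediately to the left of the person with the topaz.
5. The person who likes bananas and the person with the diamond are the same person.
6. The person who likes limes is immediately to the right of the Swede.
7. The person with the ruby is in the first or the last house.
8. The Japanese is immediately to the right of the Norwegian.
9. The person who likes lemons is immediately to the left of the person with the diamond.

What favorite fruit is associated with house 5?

From clue 7, the person with the ruby must be in house 5.
The person who likes limes is in house 4 (clue 2).
By clue 6, the Swede is in house 3.
House 5's favorite fruit must be grapes (nothing else left).
Clue 1 places the person who likes apples in house 3.
From clue 4, the person with the topaz must be in house 4.
So house 1 gets lemons for favorite fruit.
So house 2 gets bananas for favorite fruit.
From clue 5, the person with the diamond must be in house 2.
So house 3 gets sapphire for gemstone.
The German is in house 1 (clue 3).
House 1 gemstone: only emerald fits.
By clue 8, the Japanese is in house 5.
The only nationality still possible for house 2 is Australian.
House 4 nationality: only Norwegian fits.
So: house 1 = lemons/German/emerald, house 2 = bananas/Australian/diamond, house 3 = apples/Swede/sapphire, house 4 = limes/Norwegian/topaz, house 5 = grapes/Japanese/ruby.

grapes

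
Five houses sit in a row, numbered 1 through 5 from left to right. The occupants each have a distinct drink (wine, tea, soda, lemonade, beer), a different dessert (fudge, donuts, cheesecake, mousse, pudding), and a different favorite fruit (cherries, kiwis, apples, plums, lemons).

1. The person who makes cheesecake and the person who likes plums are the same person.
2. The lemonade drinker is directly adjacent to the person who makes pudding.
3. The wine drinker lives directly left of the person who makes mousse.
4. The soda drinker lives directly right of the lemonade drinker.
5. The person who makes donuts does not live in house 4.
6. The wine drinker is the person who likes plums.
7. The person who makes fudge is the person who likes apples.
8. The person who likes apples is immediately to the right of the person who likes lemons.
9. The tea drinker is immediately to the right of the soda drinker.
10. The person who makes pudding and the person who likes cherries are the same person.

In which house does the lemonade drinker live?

3

The lemonade drinker is narrowed to house 1 or 2 or 3; consider each.
Placing it in house 1 and house 2 leads to a contradiction, so it's in house 3.
Clue 4 places the soda drinker in house 4.
The tea drinker is in house 5 (clue 9).
The beer drinker is narrowed to house 1 or 2; consider each.
Placing it in house 1 leads to a contradiction, so it's in house 2.
That leaves wine as the drink for house 1.
The person who makes mousse is in house 2 (clue 3).
By clue 6, the person who likes plums is in house 1.
House 4's dessert must be pudding (nothing else left).
Clue 10 places the person who likes cherries in house 4.
House 1's dessert must be cheesecake (nothing else left).
House 2's favorite fruit must be lemons (nothing else left).
By clue 8, the person who likes apples is in house 3.
The only favorite fruit still possible for house 5 is kiwis.
The person who makes fudge is in house 3 (clue 7).
House 5 dessert: only donuts fits.
So: house 1 = wine/cheesecake/plums, house 2 = beer/mousse/lemons, house 3 = lemonade/fudge/apples, house 4 = soda/pudding/cherries, house 5 = tea/donuts/kiwis.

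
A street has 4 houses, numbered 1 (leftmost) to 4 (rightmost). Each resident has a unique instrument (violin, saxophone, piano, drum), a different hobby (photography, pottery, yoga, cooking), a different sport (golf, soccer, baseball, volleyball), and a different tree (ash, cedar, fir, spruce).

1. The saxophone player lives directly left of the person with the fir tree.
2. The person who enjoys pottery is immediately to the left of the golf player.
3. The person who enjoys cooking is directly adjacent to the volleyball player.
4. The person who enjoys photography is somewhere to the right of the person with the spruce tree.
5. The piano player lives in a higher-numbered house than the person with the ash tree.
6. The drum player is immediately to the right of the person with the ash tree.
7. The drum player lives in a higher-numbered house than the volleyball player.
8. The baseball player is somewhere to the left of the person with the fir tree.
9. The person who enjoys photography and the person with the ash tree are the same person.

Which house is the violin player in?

The drum player is narrowed to house 3 or 4; consider each.
Placing it in house 4 leads to a contradiction, so it's in house 3.
Clue 6 places the person with the ash tree in house 2.
Clue 9 places the person who enjoys photography in house 2.
House 1's tree must be spruce (nothing else left).
Clue 1 places the saxophone player in house 2.
Clue 1 places the person with the fir tree in house 3.
By clue 3, the volleyball player is in house 2.
That leaves violin as the instrument for house 1.
The only instrument still possible for house 4 is piano.
House 4's hobby must be yoga (nothing else left).
House 3 sport: only soccer fits.
House 4 sport: only golf fits.
The only tree still possible for house 4 is cedar.
The person who enjoys pottery is in house 3 (clue 2).
The only hobby still possible for house 1 is cooking.
So house 1 gets baseball for sport.
So: house 1 = violin/cooking/baseball/spruce, house 2 = saxophone/photography/volleyball/ash, house 3 = drum/pottery/soccer/fir, house 4 = piano/yoga/golf/cedar.

1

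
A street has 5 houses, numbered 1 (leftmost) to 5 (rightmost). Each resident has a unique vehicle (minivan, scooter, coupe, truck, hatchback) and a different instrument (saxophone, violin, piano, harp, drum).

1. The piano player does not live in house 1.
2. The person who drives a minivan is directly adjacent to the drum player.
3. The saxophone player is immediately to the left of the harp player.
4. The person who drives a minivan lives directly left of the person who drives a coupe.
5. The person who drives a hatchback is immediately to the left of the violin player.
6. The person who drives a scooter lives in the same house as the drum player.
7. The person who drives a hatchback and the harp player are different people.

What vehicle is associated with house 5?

truck

The person who drives a coupe is narrowed to house 2 or 3 or 4 or 5; consider each.
Placing it in house 2 and house 4 and house 5 leads to a contradiction, so it's in house 3.
Clue 4: the person who drives a minivan is in house 2.
From clue 6, the person who drives a scooter must be in house 1.
By clue 6, the drum player is in house 1.
House 4 vehicle: only hatchback fits.
That leaves truck as the vehicle for house 5.
Clue 5: the violin player is in house 5.
House 3 instrument: only harp fits.
The saxophone player is in house 2 (clue 3).
That leaves piano as the instrument for house 4.
So: house 1 = scooter/drum, house 2 = minivan/saxophone, house 3 = coupe/harp, house 4 = hatchback/piano, house 5 = truck/violin.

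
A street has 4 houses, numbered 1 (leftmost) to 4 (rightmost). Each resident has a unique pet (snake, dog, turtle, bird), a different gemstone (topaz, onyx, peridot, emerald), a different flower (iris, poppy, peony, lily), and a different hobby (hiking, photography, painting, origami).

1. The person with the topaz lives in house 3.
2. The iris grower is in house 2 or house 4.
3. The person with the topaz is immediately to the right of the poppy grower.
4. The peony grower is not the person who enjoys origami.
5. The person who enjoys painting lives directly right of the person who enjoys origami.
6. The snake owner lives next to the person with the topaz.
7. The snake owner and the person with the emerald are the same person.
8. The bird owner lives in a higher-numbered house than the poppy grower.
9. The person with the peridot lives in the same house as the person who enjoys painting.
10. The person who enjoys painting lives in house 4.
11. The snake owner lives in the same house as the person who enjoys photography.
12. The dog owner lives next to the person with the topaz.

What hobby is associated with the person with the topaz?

By clue 1, the person with the topaz is in house 3.
Clue 3 places the poppy grower in house 2.
The person who enjoys painting is in house 4 (clue 10).
So house 1 gets turtle for pet.
House 3's pet must be bird (nothing else left).
The only gemstone still possible for house 1 is onyx.
From clue 5, the person who enjoys origami must be in house 3.
From clue 9, the person with the peridot must be in house 4.
Clue 11: the snake owner is in house 2.
House 4's pet must be dog (nothing else left).
That leaves emerald as the gemstone for house 2.
House 4 flower: only iris fits.
House 1's hobby must be hiking (nothing else left).
House 2's hobby must be photography (nothing else left).
The peony grower is in house 1 (clue 4).
So house 3 gets lily for flower.
So: house 1 = turtle/onyx/peony/hiking, house 2 = snake/emerald/poppy/photography, house 3 = bird/topaz/lily/origami, house 4 = dog/peridot/iris/painting.

origami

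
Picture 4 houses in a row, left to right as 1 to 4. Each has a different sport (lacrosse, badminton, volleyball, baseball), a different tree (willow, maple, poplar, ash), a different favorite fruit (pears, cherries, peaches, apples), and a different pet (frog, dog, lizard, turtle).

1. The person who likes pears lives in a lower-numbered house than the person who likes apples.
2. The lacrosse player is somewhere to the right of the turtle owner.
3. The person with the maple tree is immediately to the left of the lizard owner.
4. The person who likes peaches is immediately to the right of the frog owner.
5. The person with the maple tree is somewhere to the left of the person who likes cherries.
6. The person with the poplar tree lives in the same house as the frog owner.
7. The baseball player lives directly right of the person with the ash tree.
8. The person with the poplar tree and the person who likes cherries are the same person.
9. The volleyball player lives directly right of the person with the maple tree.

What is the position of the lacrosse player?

4

That leaves badminton as the sport for house 1.
That leaves willow as the tree for house 4.
That leaves pears as the favorite fruit for house 1.
That leaves dog as the pet for house 4.
House 1 pet: only turtle fits.
The volleyball player is narrowed to house 2 or 3; consider each.
Placing it in house 3 leads to a contradiction, so it's in house 2.
Clue 9: the person with the maple tree is in house 1.
Clue 3: the lizard owner is in house 2.
House 3's pet must be frog (nothing else left).
Clue 4 places the person who likes peaches in house 4.
By clue 6, the person with the poplar tree is in house 3.
From clue 8, the person who likes cherries must be in house 3.
The only tree still possible for house 2 is ash.
House 2 favorite fruit: only apples fits.
From clue 7, the baseball player must be in house 3.
House 4 sport: only lacrosse fits.
So: house 1 = badminton/maple/pears/turtle, house 2 = volleyball/ash/apples/lizard, house 3 = baseball/poplar/cherries/frog, house 4 = lacrosse/willow/peaches/dog.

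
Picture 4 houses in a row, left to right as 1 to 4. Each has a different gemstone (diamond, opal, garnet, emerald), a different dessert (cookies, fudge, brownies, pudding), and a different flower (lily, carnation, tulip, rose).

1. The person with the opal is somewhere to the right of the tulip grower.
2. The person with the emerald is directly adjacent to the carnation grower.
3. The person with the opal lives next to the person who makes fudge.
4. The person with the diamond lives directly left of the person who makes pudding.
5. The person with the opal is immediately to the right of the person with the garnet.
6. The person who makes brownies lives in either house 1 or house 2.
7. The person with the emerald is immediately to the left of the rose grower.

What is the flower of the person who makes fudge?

rose

House 4 gemstone: only opal fits.
The person who makes fudge is in house 3 (clue 3).
By clue 5, the person with the garnet is in house 3.
By clue 4, the person with the diamond is in house 1.
The person who makes pudding is in house 2 (clue 4).
The only gemstone still possible for house 2 is emerald.
So house 4 gets cookies for dessert.
That leaves lily as the flower for house 4.
Clue 7: the rose grower is in house 3.
House 1's dessert must be brownies (nothing else left).
House 2 flower: only tulip fits.
So house 1 gets carnation for flower.
So: house 1 = diamond/brownies/carnation, house 2 = emerald/pudding/tulip, house 3 = garnet/fudge/rose, house 4 = opal/cookies/lily.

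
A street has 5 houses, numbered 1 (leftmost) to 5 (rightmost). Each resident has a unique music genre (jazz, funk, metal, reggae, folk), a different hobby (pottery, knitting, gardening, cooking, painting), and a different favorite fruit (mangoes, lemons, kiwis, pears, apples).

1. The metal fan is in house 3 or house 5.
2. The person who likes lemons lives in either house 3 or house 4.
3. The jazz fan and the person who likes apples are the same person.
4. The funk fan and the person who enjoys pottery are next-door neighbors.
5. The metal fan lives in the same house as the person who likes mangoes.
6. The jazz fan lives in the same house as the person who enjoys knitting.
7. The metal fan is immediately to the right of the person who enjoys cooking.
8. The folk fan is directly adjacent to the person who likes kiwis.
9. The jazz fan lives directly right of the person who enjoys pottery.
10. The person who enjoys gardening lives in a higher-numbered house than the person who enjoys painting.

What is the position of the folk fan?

The metal fan is narrowed to house 3 or 5; consider each.
Placing it in house 3 leads to a contradiction, so it's in house 5.
From clue 5, the person who likes mangoes must be in house 5.
Clue 7 places the person who enjoys cooking in house 4.
So house 5 gets gardening for hobby.
The jazz fan is narrowed to house 2 or 3; consider each.
Placing it in house 2 leads to a contradiction, so it's in house 3.
The person who likes apples is in house 3 (clue 3).
Clue 6: the person who enjoys knitting is in house 3.
From clue 9, the person who enjoys pottery must be in house 2.
House 1's hobby must be painting (nothing else left).
By clue 4, the funk fan is in house 1.
That leaves folk as the music genre for house 2.
The only music genre still possible for house 4 is reggae.
That leaves lemons as the favorite fruit for house 4.
Clue 8 places the person who likes kiwis in house 1.
House 2's favorite fruit must be pears (nothing else left).
So: house 1 = funk/painting/kiwis, house 2 = folk/pottery/pears, house 3 = jazz/knitting/apples, house 4 = reggae/cooking/lemons, house 5 = metal/gardening/mangoes.

2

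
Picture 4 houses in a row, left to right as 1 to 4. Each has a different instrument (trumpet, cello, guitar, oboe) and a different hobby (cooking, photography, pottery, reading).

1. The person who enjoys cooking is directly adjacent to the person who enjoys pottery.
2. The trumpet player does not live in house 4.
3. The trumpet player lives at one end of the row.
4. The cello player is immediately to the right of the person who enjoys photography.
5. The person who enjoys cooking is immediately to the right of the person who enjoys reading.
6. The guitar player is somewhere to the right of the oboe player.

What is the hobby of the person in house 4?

From clue 3, the trumpet player must be in house 1.
The guitar player is narrowed to house 3 or 4; consider each.
Placing it in house 3 leads to a contradiction, so it's in house 4.
The cello player is narrowed to house 2 or 3; consider each.
Placing it in house 3 leads to a contradiction, so it's in house 2.
From clue 4, the person who enjoys photography must be in house 1.
House 3 instrument: only oboe fits.
The person who enjoys cooking is narrowed to house 3 or 4; consider each.
Placing it in house 4 leads to a contradiction, so it's in house 3.
The person who enjoys reading is in house 2 (clue 5).
So house 4 gets pottery for hobby.
So: house 1 = trumpet/photography, house 2 = cello/reading, house 3 = oboe/cooking, house 4 = guitar/pottery.

pottery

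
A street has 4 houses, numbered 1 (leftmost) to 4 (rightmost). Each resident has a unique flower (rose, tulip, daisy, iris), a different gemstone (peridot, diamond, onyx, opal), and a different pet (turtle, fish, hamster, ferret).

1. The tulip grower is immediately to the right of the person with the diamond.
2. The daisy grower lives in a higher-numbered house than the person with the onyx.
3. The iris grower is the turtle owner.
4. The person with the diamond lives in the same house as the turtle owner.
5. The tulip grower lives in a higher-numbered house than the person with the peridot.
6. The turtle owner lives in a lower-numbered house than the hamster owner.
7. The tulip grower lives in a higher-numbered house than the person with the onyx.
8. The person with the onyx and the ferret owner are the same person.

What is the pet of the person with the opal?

hamster

The only gemstone still possible for house 4 is opal.
The daisy grower is narrowed to house 2 or 3 or 4; consider each.
Placing it in house 3 and house 4 leads to a contradiction, so it's in house 2.
From clue 2, the person with the onyx must be in house 1.
Clue 8 places the ferret owner in house 1.
The iris grower is in house 3 (clue 3).
From clue 3, the turtle owner must be in house 3.
The person with the diamond is in house 3 (clue 4).
By clue 6, the hamster owner is in house 4.
House 1 flower: only rose fits.
The only flower still possible for house 4 is tulip.
House 2's gemstone must be peridot (nothing else left).
That leaves fish as the pet for house 2.
So: house 1 = rose/onyx/ferret, house 2 = daisy/peridot/fish, house 3 = iris/diamond/turtle, house 4 = tulip/opal/hamster.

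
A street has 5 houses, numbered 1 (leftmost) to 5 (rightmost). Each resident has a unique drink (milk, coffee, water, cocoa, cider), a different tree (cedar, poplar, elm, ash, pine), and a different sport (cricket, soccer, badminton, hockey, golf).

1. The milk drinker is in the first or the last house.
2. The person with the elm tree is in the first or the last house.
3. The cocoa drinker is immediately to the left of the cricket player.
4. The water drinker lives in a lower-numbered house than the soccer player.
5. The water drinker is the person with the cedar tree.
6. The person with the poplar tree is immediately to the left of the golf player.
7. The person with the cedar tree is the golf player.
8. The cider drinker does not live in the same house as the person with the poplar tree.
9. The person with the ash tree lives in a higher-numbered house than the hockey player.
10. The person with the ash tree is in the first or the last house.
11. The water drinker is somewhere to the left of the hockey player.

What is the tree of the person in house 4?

pine

Clue 10 places the person with the ash tree in house 5.
House 1 sport: only badminton fits.
So house 1 gets elm for tree.
So house 4 gets pine for tree.
From clue 6, the person with the poplar tree must be in house 2.
By clue 6, the golf player is in house 3.
From clue 7, the person with the cedar tree must be in house 3.
So house 2 gets cricket for sport.
That leaves soccer as the sport for house 5.
Clue 3: the cocoa drinker is in house 1.
Clue 5: the water drinker is in house 3.
House 2 drink: only coffee fits.
That leaves cider as the drink for house 4.
So house 5 gets milk for drink.
So house 4 gets hockey for sport.
So: house 1 = cocoa/elm/badminton, house 2 = coffee/poplar/cricket, house 3 = water/cedar/golf, house 4 = cider/pine/hockey, house 5 = milk/ash/soccer.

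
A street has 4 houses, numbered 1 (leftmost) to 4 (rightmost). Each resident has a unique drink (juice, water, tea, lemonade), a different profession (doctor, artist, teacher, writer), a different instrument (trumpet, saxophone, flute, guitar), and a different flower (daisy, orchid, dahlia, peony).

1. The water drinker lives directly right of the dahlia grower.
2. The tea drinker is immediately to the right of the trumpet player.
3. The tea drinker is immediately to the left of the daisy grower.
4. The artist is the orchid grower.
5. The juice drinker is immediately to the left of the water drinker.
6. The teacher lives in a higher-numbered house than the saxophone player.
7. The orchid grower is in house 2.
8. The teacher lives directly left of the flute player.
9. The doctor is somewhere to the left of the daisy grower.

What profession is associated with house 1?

Clue 7: the orchid grower is in house 2.
Clue 4 places the artist in house 2.
The only profession still possible for house 3 is teacher.
So house 4 gets writer for profession.
Clue 8: the flute player is in house 4.
So house 1 gets doctor for profession.
House 3 instrument: only guitar fits.
The juice drinker is narrowed to house 1 or 3; consider each.
Placing it in house 3 leads to a contradiction, so it's in house 1.
By clue 5, the water drinker is in house 2.
The only drink still possible for house 3 is tea.
House 4's drink must be lemonade (nothing else left).
By clue 1, the dahlia grower is in house 1.
From clue 2, the trumpet player must be in house 2.
The daisy grower is in house 4 (clue 3).
That leaves saxophone as the instrument for house 1.
House 3 flower: only peony fits.
So: house 1 = juice/doctor/saxophone/dahlia, house 2 = water/artist/trumpet/orchid, house 3 = tea/teacher/guitar/peony, house 4 = lemonade/writer/flute/daisy.

doctor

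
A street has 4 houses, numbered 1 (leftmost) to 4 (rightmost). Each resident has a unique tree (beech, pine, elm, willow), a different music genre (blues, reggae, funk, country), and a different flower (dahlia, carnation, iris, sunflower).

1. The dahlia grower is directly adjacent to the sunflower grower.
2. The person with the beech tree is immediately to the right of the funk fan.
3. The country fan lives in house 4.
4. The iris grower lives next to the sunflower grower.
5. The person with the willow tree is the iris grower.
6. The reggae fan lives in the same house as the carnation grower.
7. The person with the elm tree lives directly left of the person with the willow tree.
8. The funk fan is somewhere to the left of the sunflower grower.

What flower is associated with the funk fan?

The country fan is in house 4 (clue 3).
The person with the beech tree is narrowed to house 2 or 3 or 4; consider each.
Placing it in house 2 and house 4 leads to a contradiction, so it's in house 3.
By clue 2, the funk fan is in house 2.
Clue 7 places the person with the elm tree in house 1.
Clue 7: the person with the willow tree is in house 2.
House 4 tree: only pine fits.
The only flower still possible for house 1 is carnation.
Clue 4 places the sunflower grower in house 3.
Clue 5 places the iris grower in house 2.
The reggae fan is in house 1 (clue 6).
House 3 music genre: only blues fits.
House 4's flower must be dahlia (nothing else left).
So: house 1 = elm/reggae/carnation, house 2 = willow/funk/iris, house 3 = beech/blues/sunflower, house 4 = pine/country/dahlia.

iris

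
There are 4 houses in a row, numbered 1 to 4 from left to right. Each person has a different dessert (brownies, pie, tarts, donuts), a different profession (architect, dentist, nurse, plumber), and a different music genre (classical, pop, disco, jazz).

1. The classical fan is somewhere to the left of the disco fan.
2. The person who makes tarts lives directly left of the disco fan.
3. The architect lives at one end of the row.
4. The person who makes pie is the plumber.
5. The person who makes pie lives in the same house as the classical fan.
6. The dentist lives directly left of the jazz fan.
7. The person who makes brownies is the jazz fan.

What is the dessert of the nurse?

The architect is narrowed to house 1 or 4; consider each.
Placing it in house 1 leads to a contradiction, so it's in house 4.
The person who makes brownies is narrowed to house 2 or 3 or 4; consider each.
Placing it in house 2 and house 3 leads to a contradiction, so it's in house 4.
From clue 7, the jazz fan must be in house 4.
Clue 6: the dentist is in house 3.
So house 3 gets donuts for dessert.
The person who makes pie is narrowed to house 1 or 2; consider each.
Placing it in house 2 leads to a contradiction, so it's in house 1.
Clue 4: the plumber is in house 1.
Clue 5: the classical fan is in house 1.
The only dessert still possible for house 2 is tarts.
The only profession still possible for house 2 is nurse.
The disco fan is in house 3 (clue 2).
House 2's music genre must be pop (nothing else left).
So: house 1 = pie/plumber/classical, house 2 = tarts/nurse/pop, house 3 = donuts/dentist/disco, house 4 = brownies/architect/jazz.

tarts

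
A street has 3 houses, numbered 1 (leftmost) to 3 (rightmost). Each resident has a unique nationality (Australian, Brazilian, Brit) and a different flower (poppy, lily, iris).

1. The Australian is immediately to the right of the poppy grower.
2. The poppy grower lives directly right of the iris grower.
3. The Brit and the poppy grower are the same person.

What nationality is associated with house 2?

By clue 2, the poppy grower is in house 2.
By clue 2, the iris grower is in house 1.
From clue 3, the Brit must be in house 2.
House 1 nationality: only Brazilian fits.
That leaves Australian as the nationality for house 3.
That leaves lily as the flower for house 3.
So: house 1 = Brazilian/iris, house 2 = Brit/poppy, house 3 = Australian/lily.

Brit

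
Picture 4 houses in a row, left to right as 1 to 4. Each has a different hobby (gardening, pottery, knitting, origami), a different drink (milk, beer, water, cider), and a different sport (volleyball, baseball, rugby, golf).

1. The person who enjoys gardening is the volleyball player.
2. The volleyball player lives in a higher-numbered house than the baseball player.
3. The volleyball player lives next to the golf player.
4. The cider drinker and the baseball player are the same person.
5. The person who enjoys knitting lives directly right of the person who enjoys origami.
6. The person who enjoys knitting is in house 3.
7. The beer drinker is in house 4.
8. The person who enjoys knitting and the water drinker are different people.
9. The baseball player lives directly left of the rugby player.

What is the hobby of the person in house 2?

origami

Clue 6: the person who enjoys knitting is in house 3.
From clue 7, the beer drinker must be in house 4.
Clue 5 places the person who enjoys origami in house 2.
So house 1 gets pottery for hobby.
The only hobby still possible for house 4 is gardening.
The volleyball player is in house 4 (clue 1).
From clue 3, the golf player must be in house 3.
The only sport still possible for house 1 is baseball.
So house 2 gets rugby for sport.
From clue 4, the cider drinker must be in house 1.
That leaves milk as the drink for house 3.
The only drink still possible for house 2 is water.
So: house 1 = pottery/cider/baseball, house 2 = origami/water/rugby, house 3 = knitting/milk/golf, house 4 = gardening/beer/volleyball.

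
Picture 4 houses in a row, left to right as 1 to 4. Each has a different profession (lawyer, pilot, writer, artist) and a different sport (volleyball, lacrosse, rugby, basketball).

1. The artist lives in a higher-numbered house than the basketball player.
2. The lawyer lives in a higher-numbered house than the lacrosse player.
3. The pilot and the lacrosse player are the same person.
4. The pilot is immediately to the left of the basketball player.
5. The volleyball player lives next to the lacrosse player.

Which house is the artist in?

That leaves rugby as the sport for house 4.
The artist is narrowed to house 3 or 4; consider each.
Placing it in house 3 leads to a contradiction, so it's in house 4.
The lawyer is narrowed to house 2 or 3; consider each.
Placing it in house 2 leads to a contradiction, so it's in house 3.
The pilot is narrowed to house 1 or 2; consider each.
Placing it in house 1 leads to a contradiction, so it's in house 2.
The lacrosse player is in house 2 (clue 3).
By clue 4, the basketball player is in house 3.
The only profession still possible for house 1 is writer.
So house 1 gets volleyball for sport.
So: house 1 = writer/volleyball, house 2 = pilot/lacrosse, house 3 = lawyer/basketball, house 4 = artist/rugby.

4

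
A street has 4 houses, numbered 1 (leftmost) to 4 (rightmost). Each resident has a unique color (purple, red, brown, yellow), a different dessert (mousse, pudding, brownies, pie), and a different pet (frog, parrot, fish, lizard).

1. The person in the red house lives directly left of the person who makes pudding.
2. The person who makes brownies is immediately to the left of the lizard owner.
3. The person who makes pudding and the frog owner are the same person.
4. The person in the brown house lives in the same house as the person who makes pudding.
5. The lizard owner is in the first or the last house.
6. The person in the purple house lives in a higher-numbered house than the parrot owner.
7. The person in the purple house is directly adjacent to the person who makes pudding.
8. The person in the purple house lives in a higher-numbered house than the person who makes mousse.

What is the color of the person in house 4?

The lizard owner is in house 4 (clue 5).
From clue 2, the person who makes brownies must be in house 3.
The only dessert still possible for house 4 is pie.
By clue 1, the person in the red house is in house 1.
From clue 3, the frog owner must be in house 2.
From clue 4, the person in the brown house must be in house 2.
Clue 7: the person in the purple house is in house 3.
That leaves yellow as the color for house 4.
House 1 dessert: only mousse fits.
House 2 dessert: only pudding fits.
From clue 6, the parrot owner must be in house 1.
House 3's pet must be fish (nothing else left).
So: house 1 = red/mousse/parrot, house 2 = brown/pudding/frog, house 3 = purple/brownies/fish, house 4 = yellow/pie/lizard.

yellow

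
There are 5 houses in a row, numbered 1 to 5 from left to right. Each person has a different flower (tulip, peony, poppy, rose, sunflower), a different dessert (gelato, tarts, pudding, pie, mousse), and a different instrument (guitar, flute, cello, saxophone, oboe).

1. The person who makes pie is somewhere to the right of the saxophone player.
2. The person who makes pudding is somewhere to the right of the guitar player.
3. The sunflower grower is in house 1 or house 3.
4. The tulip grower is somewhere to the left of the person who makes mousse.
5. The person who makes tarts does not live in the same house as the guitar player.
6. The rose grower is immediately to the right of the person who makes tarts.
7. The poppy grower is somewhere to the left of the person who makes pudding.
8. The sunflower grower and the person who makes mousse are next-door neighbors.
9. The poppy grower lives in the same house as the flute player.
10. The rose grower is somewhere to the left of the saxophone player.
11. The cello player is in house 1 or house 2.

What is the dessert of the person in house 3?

gelato

The only flower still possible for house 5 is peony.
House 5 instrument: only oboe fits.
The only flower still possible for house 4 is poppy.
Clue 7: the person who makes pudding is in house 5.
By clue 9, the flute player is in house 4.
That leaves mousse as the dessert for house 2.
That leaves gelato as the dessert for house 3.
House 4 dessert: only pie fits.
So house 3 gets saxophone for instrument.
Clue 4: the tulip grower is in house 1.
Clue 5: the guitar player is in house 2.
Clue 6: the rose grower is in house 2.
House 3 flower: only sunflower fits.
So house 1 gets tarts for dessert.
So house 1 gets cello for instrument.
So: house 1 = tulip/tarts/cello, house 2 = rose/mousse/guitar, house 3 = sunflower/gelato/saxophone, house 4 = poppy/pie/flute, house 5 = peony/pudding/oboe.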